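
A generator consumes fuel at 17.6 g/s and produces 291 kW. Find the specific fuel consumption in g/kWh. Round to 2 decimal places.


SFC = (mf / BP) * 3600
Rate = 17.6 / 291 = 0.060481 g/(s*kW)
SFC = 0.060481 * 3600 = 217.73 g/kWh


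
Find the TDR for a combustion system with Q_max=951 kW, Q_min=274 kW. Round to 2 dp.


TDR = Q_max / Q_min
TDR = 951 / 274 = 3.47


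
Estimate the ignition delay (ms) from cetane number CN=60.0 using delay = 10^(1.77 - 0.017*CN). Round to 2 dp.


delay = 10^(1.77 - 0.017*CN)
Exponent = 1.77 - 0.017*60.0 = 0.7500
delay = 10^0.7500 = 5.62 ms


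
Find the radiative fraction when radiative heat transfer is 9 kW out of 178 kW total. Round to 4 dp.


f_rad = Q_rad / Q_total
f_rad = 9 / 178 = 0.0506


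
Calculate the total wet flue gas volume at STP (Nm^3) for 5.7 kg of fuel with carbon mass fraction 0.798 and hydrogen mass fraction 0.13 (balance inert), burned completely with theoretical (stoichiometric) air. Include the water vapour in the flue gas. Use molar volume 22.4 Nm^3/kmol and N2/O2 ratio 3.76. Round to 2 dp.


Per kg fuel: CO2 = (C/12 kmol)*22.4 = (0.798/12)*22.4 = 1.48960 Nm^3
Per kg fuel: H2O = (H/2 kmol)*22.4 = (0.13/2)*22.4 = 1.45600 Nm^3
O2 needed per kg fuel = C/12 + H/4 = 0.798/12 + 0.13/4 = 0.09900000 kmol
Per kg fuel: N2 = O2*3.76*22.4 = 0.09900000*3.76*22.4 = 8.33818 Nm^3
Total per kg = 1.48960 + 1.45600 + 8.33818 = 11.28378 Nm^3
Total = 11.28378 * 5.7 = 64.32 Nm^3


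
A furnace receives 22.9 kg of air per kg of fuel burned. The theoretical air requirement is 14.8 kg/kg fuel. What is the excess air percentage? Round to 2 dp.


Excess air = actual - stoichiometric = 22.9 - 14.8 = 8.10 kg/kg fuel
Excess air % = (excess / stoich) * 100 = (8.10 / 14.8) * 100 = 54.73%


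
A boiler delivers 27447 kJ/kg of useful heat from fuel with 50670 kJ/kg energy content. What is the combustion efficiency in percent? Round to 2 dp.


Efficiency = (Q_useful / Q_fuel) * 100
Efficiency = (27447 / 50670) * 100
Efficiency = 0.5417 * 100 = 54.17%


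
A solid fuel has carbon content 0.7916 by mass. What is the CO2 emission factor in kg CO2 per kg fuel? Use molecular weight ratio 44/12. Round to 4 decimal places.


EF = C_frac * (M_CO2 / M_C)
EF = 0.7916 * (44/12)
EF = 0.7916 * 3.666667 = 2.9025 kg_CO2/kg_fuel


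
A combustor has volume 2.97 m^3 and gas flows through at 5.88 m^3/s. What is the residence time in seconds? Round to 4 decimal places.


tau = V / Q_flow
tau = 2.97 / 5.88 = 0.5051 s


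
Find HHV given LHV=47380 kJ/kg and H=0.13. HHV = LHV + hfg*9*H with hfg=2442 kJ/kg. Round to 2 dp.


HHV = LHV + hfg * 9 * H
Water addition = 2442 * 9 * 0.13 = 2857.140 kJ/kg
HHV = 47380 + 2857.140 = 50237.14 kJ/kg


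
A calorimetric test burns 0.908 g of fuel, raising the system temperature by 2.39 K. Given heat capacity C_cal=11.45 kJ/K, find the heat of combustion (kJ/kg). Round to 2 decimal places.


Hc = C_cal * delta_T / m_fuel
Q_released = 11.45 * 2.39 = 27.3655 kJ
m_fuel = 0.908 g = 0.908/1000 kg = 0.000908 kg
Hc = 27.3655 / 0.000908 = 30138.22 kJ/kg


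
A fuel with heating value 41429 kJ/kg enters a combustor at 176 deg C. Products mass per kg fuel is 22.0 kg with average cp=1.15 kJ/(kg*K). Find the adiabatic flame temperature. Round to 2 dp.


T_ad = T_in + Hc / (m_p * cp)
Denominator = 22.0 * 1.15 = 25.3000
Temperature rise = 41429 / 25.3000 = 1637.51 K
T_ad = 176 + 1637.51 = 1813.51 deg C


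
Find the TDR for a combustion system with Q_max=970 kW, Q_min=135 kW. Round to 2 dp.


TDR = Q_max / Q_min
TDR = 970 / 135 = 7.19


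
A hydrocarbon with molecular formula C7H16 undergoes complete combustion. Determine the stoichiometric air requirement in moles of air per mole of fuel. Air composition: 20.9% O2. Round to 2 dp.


Balanced combustion: C7H16 + 11 O2 -> 7 CO2 + 8 H2O
O2 needed = C + H/4 = 7 + 16/4 = 11.00 moles
Air moles = O2 / 0.209 = 11.00 / 0.209 = 52.63 moles air


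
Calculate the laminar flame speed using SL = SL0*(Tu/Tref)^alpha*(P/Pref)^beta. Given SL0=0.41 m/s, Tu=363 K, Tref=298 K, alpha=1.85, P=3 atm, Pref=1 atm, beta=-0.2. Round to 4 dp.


SL = SL0 * (Tu/Tref)^alpha * (P/Pref)^beta
T ratio = 363/298 = 1.21812081
(T ratio)^alpha = 1.21812081^1.85 = 1.440546
(P/Pref)^beta = 3^(-0.2) = 0.802742
SL = 0.41 * 1.440546 * 0.802742 = 0.4741 m/s


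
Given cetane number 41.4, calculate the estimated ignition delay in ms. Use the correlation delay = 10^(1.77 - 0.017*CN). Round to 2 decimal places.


delay = 10^(1.77 - 0.017*CN)
Exponent = 1.77 - 0.017*41.4 = 1.0662
delay = 10^1.0662 = 11.65 ms


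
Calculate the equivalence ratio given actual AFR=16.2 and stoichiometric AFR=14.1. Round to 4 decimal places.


phi = AFR_stoich / AFR_actual
phi = 14.1 / 16.2 = 0.8704


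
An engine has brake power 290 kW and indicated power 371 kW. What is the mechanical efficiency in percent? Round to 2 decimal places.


eta_mech = (BP / IP) * 100
Ratio = 290 / 371 = 0.7817
eta_mech = 0.7817 * 100 = 78.17%


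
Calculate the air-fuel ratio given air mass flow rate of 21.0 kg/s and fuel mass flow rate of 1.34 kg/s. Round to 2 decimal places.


AFR = m_air / m_fuel
AFR = 21.0 / 1.34 = 15.67


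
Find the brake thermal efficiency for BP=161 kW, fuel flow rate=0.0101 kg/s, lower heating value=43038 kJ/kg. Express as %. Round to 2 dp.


eta_BTE = (BP / (mf * LHV)) * 100
Denominator = 0.0101 * 43038 = 434.6838 kW
eta_BTE = (161 / 434.6838) * 100 = 37.04%


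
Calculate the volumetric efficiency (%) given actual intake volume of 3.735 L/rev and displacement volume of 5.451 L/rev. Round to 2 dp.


eta_v = (V_actual / V_disp) * 100
Ratio = 3.735 / 5.451 = 0.6852
eta_v = 0.6852 * 100 = 68.52%


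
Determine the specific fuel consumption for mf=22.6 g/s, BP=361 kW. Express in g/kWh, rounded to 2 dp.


SFC = (mf / BP) * 3600
Rate = 22.6 / 361 = 0.062604 g/(s*kW)
SFC = 0.062604 * 3600 = 225.37 g/kWh


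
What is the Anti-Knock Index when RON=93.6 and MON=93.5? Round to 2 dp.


AKI = (RON + MON) / 2
AKI = (93.6 + 93.5) / 2
AKI = 187.1 / 2 = 93.55


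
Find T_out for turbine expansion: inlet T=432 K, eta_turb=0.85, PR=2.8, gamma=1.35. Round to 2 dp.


T_out = T_in * (1 - eta * (1 - PR^(-(gamma-1)/gamma)))
Exponent = -(1.35-1)/1.35 = -0.25925926
PR^exp = 2.8^(-0.25925926) = 0.76572026
Factor = 1 - 0.85*(1 - 0.76572026) = 0.80086222
T_out = 432 * 0.80086222 = 345.97 K


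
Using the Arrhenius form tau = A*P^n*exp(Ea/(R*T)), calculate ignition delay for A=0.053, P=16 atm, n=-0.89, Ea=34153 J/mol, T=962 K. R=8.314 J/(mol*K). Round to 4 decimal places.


tau = A * P^n * exp(Ea/(R*T))
P^n = 16^(-0.89) = 0.08478777
Ea/(R*T) = 34153/(8.314*962) = 4.270156
exp(Ea/(R*T)) = 71.532811
tau = 0.053 * 0.08478777 * 71.532811 = 0.3215 ms


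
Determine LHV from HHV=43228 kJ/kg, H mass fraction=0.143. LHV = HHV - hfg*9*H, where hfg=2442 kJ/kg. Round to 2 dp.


LHV = HHV - hfg * 9 * H
Water correction = 2442 * 9 * 0.143 = 3142.854 kJ/kg
LHV = 43228 - 3142.854 = 40085.15 kJ/kg


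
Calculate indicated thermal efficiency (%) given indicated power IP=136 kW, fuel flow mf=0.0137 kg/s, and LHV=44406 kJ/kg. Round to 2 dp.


eta_ith = (IP / (mf * LHV)) * 100
Denominator = 0.0137 * 44406 = 608.3622 kW
eta_ith = (136 / 608.3622) * 100 = 22.36%


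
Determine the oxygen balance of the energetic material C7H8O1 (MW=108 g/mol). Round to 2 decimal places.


OB = -1600 * (2C + H/2 - O) / MW
Inner = 2*7 + 8/2 - 1 = 17.00
OB = -1600 * 17.00 / 108 = -251.85%


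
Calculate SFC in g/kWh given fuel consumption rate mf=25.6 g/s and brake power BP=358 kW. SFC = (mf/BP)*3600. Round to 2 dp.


SFC = (mf / BP) * 3600
Rate = 25.6 / 358 = 0.071508 g/(s*kW)
SFC = 0.071508 * 3600 = 257.43 g/kWh


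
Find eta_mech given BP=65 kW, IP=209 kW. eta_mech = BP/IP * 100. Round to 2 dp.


eta_mech = (BP / IP) * 100
Ratio = 65 / 209 = 0.3110
eta_mech = 0.3110 * 100 = 31.10%


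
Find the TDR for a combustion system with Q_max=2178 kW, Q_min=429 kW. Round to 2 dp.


TDR = Q_max / Q_min
TDR = 2178 / 429 = 5.08


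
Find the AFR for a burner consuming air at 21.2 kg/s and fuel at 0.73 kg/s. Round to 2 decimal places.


AFR = m_air / m_fuel
AFR = 21.2 / 0.73 = 29.04


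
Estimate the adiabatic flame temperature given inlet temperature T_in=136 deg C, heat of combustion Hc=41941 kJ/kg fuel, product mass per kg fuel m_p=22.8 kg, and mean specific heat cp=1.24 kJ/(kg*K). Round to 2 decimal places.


T_ad = T_in + Hc / (m_p * cp)
Denominator = 22.8 * 1.24 = 28.2720
Temperature rise = 41941 / 28.2720 = 1483.48 K
T_ad = 136 + 1483.48 = 1619.48 deg C


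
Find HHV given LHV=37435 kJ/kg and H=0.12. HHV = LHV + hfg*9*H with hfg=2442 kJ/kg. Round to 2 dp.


HHV = LHV + hfg * 9 * H
Water addition = 2442 * 9 * 0.12 = 2637.360 kJ/kg
HHV = 37435 + 2637.360 = 40072.36 kJ/kg


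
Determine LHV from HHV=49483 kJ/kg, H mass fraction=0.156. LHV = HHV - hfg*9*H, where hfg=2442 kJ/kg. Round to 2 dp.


LHV = HHV - hfg * 9 * H
Water correction = 2442 * 9 * 0.156 = 3428.568 kJ/kg
LHV = 49483 - 3428.568 = 46054.43 kJ/kg


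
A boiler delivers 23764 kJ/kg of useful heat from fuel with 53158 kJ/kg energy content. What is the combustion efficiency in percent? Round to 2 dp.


Efficiency = (Q_useful / Q_fuel) * 100
Efficiency = (23764 / 53158) * 100
Efficiency = 0.4470 * 100 = 44.70%


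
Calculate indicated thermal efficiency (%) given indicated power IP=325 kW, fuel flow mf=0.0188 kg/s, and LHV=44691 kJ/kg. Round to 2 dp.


eta_ith = (IP / (mf * LHV)) * 100
Denominator = 0.0188 * 44691 = 840.1908 kW
eta_ith = (325 / 840.1908) * 100 = 38.68%


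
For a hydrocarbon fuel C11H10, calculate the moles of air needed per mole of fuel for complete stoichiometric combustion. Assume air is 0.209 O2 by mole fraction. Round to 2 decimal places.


Balanced combustion: C11H10 + 13.5 O2 -> 11 CO2 + 5 H2O
O2 needed = C + H/4 = 11 + 10/4 = 13.50 moles
Air moles = O2 / 0.209 = 13.50 / 0.209 = 64.59 moles air


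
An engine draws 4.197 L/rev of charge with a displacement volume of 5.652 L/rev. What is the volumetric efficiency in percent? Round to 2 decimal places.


eta_v = (V_actual / V_disp) * 100
Ratio = 4.197 / 5.652 = 0.7426
eta_v = 0.7426 * 100 = 74.26%


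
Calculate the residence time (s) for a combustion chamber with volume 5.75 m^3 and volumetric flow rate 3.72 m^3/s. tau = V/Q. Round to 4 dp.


tau = V / Q_flow
tau = 5.75 / 3.72 = 1.5457 s


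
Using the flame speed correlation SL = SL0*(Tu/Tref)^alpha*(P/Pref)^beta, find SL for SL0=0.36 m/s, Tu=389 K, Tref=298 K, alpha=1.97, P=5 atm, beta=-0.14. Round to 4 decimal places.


SL = SL0 * (Tu/Tref)^alpha * (P/Pref)^beta
T ratio = 389/298 = 1.30536913
(T ratio)^alpha = 1.30536913^1.97 = 1.690420
(P/Pref)^beta = 5^(-0.14) = 0.798260
SL = 0.36 * 1.690420 * 0.798260 = 0.4858 m/s


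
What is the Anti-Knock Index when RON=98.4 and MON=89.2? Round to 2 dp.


AKI = (RON + MON) / 2
AKI = (98.4 + 89.2) / 2
AKI = 187.6 / 2 = 93.80


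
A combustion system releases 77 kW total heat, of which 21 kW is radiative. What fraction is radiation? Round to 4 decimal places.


f_rad = Q_rad / Q_total
f_rad = 21 / 77 = 0.2727


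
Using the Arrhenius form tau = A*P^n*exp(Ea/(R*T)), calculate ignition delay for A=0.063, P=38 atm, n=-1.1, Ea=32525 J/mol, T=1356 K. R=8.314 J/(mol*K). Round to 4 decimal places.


tau = A * P^n * exp(Ea/(R*T))
P^n = 38^(-1.1) = 0.01829103
Ea/(R*T) = 32525/(8.314*1356) = 2.885012
exp(Ea/(R*T)) = 17.903779
tau = 0.063 * 0.01829103 * 17.903779 = 0.0206 ms


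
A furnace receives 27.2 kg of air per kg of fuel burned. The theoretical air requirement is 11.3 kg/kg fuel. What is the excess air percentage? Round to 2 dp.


Excess air = actual - stoichiometric = 27.2 - 11.3 = 15.90 kg/kg fuel
Excess air % = (excess / stoich) * 100 = (15.90 / 11.3) * 100 = 140.71%


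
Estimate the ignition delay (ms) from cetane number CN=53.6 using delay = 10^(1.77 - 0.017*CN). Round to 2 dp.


delay = 10^(1.77 - 0.017*CN)
Exponent = 1.77 - 0.017*53.6 = 0.8588
delay = 10^0.8588 = 7.22 ms


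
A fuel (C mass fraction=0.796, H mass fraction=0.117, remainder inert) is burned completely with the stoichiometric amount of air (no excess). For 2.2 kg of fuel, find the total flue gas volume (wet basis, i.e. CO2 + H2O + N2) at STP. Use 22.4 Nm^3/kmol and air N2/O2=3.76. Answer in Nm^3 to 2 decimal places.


Per kg fuel: CO2 = (C/12 kmol)*22.4 = (0.796/12)*22.4 = 1.48587 Nm^3
Per kg fuel: H2O = (H/2 kmol)*22.4 = (0.117/2)*22.4 = 1.31040 Nm^3
O2 needed per kg fuel = C/12 + H/4 = 0.796/12 + 0.117/4 = 0.09558333 kmol
Per kg fuel: N2 = O2*3.76*22.4 = 0.09558333*3.76*22.4 = 8.05041 Nm^3
Total per kg = 1.48587 + 1.31040 + 8.05041 = 10.84668 Nm^3
Total = 10.84668 * 2.2 = 23.86 Nm^3


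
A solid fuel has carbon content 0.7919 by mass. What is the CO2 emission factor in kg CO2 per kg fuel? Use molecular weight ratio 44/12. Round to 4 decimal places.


EF = C_frac * (M_CO2 / M_C)
EF = 0.7919 * (44/12)
EF = 0.7919 * 3.666667 = 2.9036 kg_CO2/kg_fuel


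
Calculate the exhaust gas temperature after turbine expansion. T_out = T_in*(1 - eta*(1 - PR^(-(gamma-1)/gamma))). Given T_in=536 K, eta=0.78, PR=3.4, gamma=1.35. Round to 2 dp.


T_out = T_in * (1 - eta * (1 - PR^(-(gamma-1)/gamma)))
Exponent = -(1.35-1)/1.35 = -0.25925926
PR^exp = 3.4^(-0.25925926) = 0.72813041
Factor = 1 - 0.78*(1 - 0.72813041) = 0.78794172
T_out = 536 * 0.78794172 = 422.34 K


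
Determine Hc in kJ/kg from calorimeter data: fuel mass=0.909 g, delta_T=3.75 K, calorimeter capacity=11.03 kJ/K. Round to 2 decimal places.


Hc = C_cal * delta_T / m_fuel
Q_released = 11.03 * 3.75 = 41.3625 kJ
m_fuel = 0.909 g = 0.909/1000 kg = 0.000909 kg
Hc = 41.3625 / 0.000909 = 45503.30 kJ/kg


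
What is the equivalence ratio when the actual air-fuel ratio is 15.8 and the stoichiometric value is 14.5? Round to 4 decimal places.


phi = AFR_stoich / AFR_actual
phi = 14.5 / 15.8 = 0.9177


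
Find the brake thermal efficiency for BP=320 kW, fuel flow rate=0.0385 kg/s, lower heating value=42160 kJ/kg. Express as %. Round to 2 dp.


eta_BTE = (BP / (mf * LHV)) * 100
Denominator = 0.0385 * 42160 = 1623.1600 kW
eta_BTE = (320 / 1623.1600) * 100 = 19.71%


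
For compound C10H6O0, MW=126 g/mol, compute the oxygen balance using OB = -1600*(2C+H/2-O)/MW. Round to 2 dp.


OB = -1600 * (2C + H/2 - O) / MW
Inner = 2*10 + 6/2 - 0 = 23.00
OB = -1600 * 23.00 / 126 = -292.06%


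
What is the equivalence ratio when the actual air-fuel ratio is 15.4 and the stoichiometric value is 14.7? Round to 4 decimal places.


phi = AFR_stoich / AFR_actual
phi = 14.7 / 15.4 = 0.9545


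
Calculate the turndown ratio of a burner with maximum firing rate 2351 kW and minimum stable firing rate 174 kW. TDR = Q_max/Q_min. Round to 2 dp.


TDR = Q_max / Q_min
TDR = 2351 / 174 = 13.51


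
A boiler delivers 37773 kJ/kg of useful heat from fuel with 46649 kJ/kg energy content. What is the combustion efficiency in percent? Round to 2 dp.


Efficiency = (Q_useful / Q_fuel) * 100
Efficiency = (37773 / 46649) * 100
Efficiency = 0.8097 * 100 = 80.97%


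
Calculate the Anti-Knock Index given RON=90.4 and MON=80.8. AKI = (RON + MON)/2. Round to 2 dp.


AKI = (RON + MON) / 2
AKI = (90.4 + 80.8) / 2
AKI = 171.2 / 2 = 85.60


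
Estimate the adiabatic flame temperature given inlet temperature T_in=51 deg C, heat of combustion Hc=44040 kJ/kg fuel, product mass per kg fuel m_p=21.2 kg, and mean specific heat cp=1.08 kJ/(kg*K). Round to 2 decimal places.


T_ad = T_in + Hc / (m_p * cp)
Denominator = 21.2 * 1.08 = 22.8960
Temperature rise = 44040 / 22.8960 = 1923.48 K
T_ad = 51 + 1923.48 = 1974.48 deg C


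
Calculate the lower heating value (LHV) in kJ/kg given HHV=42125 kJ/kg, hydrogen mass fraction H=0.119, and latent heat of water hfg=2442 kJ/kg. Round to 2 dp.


LHV = HHV - hfg * 9 * H
Water correction = 2442 * 9 * 0.119 = 2615.382 kJ/kg
LHV = 42125 - 2615.382 = 39509.62 kJ/kg


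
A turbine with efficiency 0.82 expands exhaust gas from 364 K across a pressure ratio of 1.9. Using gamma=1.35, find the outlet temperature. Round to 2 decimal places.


T_out = T_in * (1 - eta * (1 - PR^(-(gamma-1)/gamma)))
Exponent = -(1.35-1)/1.35 = -0.25925926
PR^exp = 1.9^(-0.25925926) = 0.84670193
Factor = 1 - 0.82*(1 - 0.84670193) = 0.87429558
T_out = 364 * 0.87429558 = 318.24 K


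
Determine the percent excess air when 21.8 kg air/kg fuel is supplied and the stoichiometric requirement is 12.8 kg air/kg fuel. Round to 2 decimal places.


Excess air = actual - stoichiometric = 21.8 - 12.8 = 9.00 kg/kg fuel
Excess air % = (excess / stoich) * 100 = (9.00 / 12.8) * 100 = 70.31%


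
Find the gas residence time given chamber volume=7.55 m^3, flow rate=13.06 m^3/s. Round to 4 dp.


tau = V / Q_flow
tau = 7.55 / 13.06 = 0.5781 s


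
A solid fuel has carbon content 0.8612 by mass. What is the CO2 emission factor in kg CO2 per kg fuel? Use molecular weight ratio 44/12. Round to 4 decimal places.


EF = C_frac * (M_CO2 / M_C)
EF = 0.8612 * (44/12)
EF = 0.8612 * 3.666667 = 3.1577 kg_CO2/kg_fuel


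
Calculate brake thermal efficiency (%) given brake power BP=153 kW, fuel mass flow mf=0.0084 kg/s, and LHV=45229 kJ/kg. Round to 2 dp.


eta_BTE = (BP / (mf * LHV)) * 100
Denominator = 0.0084 * 45229 = 379.9236 kW
eta_BTE = (153 / 379.9236) * 100 = 40.27%


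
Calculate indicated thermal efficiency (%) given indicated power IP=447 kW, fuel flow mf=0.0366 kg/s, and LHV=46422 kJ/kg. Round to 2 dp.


eta_ith = (IP / (mf * LHV)) * 100
Denominator = 0.0366 * 46422 = 1699.0452 kW
eta_ith = (447 / 1699.0452) * 100 = 26.31%


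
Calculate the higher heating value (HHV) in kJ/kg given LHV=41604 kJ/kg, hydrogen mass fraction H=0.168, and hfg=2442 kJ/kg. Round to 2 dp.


HHV = LHV + hfg * 9 * H
Water addition = 2442 * 9 * 0.168 = 3692.304 kJ/kg
HHV = 41604 + 3692.304 = 45296.30 kJ/kg


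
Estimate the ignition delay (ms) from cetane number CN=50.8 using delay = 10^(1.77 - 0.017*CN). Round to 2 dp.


delay = 10^(1.77 - 0.017*CN)
Exponent = 1.77 - 0.017*50.8 = 0.9064
delay = 10^0.9064 = 8.06 ms


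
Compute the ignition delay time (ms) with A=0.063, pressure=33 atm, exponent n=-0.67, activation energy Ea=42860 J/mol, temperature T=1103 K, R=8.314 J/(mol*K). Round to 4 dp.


tau = A * P^n * exp(Ea/(R*T))
P^n = 33^(-0.67) = 0.09607174
Ea/(R*T) = 42860/(8.314*1103) = 4.673762
exp(Ea/(R*T)) = 107.099942
tau = 0.063 * 0.09607174 * 107.099942 = 0.6482 ms


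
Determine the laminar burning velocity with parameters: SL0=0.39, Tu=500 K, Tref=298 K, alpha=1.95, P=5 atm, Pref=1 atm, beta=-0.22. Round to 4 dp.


SL = SL0 * (Tu/Tref)^alpha * (P/Pref)^beta
T ratio = 500/298 = 1.67785235
(T ratio)^alpha = 1.67785235^1.95 = 2.743278
(P/Pref)^beta = 5^(-0.22) = 0.701821
SL = 0.39 * 2.743278 * 0.701821 = 0.7509 m/s


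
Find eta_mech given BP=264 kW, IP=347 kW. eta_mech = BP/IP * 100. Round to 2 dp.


eta_mech = (BP / IP) * 100
Ratio = 264 / 347 = 0.7608
eta_mech = 0.7608 * 100 = 76.08%


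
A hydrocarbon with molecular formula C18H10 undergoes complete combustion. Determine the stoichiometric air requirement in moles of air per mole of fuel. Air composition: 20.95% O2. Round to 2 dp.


Balanced combustion: C18H10 + 20.5 O2 -> 18 CO2 + 5 H2O
O2 needed = C + H/4 = 18 + 10/4 = 20.50 moles
Air moles = O2 / 0.2095 = 20.50 / 0.2095 = 97.85 moles air


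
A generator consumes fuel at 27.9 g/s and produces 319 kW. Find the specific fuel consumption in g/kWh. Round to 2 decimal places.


SFC = (mf / BP) * 3600
Rate = 27.9 / 319 = 0.087461 g/(s*kW)
SFC = 0.087461 * 3600 = 314.86 g/kWh


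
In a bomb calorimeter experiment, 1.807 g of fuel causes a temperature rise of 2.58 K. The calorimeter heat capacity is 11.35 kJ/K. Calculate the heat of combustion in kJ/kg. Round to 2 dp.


Hc = C_cal * delta_T / m_fuel
Q_released = 11.35 * 2.58 = 29.2830 kJ
m_fuel = 1.807 g = 1.807/1000 kg = 0.001807 kg
Hc = 29.2830 / 0.001807 = 16205.31 kJ/kg


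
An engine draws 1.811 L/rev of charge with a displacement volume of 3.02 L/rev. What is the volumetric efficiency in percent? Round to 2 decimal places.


eta_v = (V_actual / V_disp) * 100
Ratio = 1.811 / 3.02 = 0.5997
eta_v = 0.5997 * 100 = 59.97%


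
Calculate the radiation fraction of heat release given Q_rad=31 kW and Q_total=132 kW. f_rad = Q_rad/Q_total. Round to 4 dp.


f_rad = Q_rad / Q_total
f_rad = 31 / 132 = 0.2348


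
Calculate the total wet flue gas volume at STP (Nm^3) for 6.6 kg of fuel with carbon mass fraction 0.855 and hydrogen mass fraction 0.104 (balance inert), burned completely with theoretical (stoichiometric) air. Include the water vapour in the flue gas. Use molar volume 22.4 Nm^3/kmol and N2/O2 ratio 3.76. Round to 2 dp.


Per kg fuel: CO2 = (C/12 kmol)*22.4 = (0.855/12)*22.4 = 1.59600 Nm^3
Per kg fuel: H2O = (H/2 kmol)*22.4 = (0.104/2)*22.4 = 1.16480 Nm^3
O2 needed per kg fuel = C/12 + H/4 = 0.855/12 + 0.104/4 = 0.09725000 kmol
Per kg fuel: N2 = O2*3.76*22.4 = 0.09725000*3.76*22.4 = 8.19078 Nm^3
Total per kg = 1.59600 + 1.16480 + 8.19078 = 10.95158 Nm^3
Total = 10.95158 * 6.6 = 72.28 Nm^3


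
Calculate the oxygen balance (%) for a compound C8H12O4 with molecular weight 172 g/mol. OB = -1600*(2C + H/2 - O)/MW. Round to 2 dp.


OB = -1600 * (2C + H/2 - O) / MW
Inner = 2*8 + 12/2 - 4 = 18.00
OB = -1600 * 18.00 / 172 = -167.44%


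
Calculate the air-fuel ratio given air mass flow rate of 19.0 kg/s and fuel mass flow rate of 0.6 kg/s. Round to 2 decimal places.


AFR = m_air / m_fuel
AFR = 19.0 / 0.6 = 31.67


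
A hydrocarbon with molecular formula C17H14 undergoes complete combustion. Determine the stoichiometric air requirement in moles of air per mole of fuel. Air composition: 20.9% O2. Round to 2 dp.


Balanced combustion: C17H14 + 20.5 O2 -> 17 CO2 + 7 H2O
O2 needed = C + H/4 = 17 + 14/4 = 20.50 moles
Air moles = O2 / 0.209 = 20.50 / 0.209 = 98.09 moles air


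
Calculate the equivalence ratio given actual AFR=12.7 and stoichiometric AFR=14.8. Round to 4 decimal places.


phi = AFR_stoich / AFR_actual
phi = 14.8 / 12.7 = 1.1654


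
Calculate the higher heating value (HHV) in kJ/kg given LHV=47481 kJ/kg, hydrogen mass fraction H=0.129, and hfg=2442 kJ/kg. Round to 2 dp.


HHV = LHV + hfg * 9 * H
Water addition = 2442 * 9 * 0.129 = 2835.162 kJ/kg
HHV = 47481 + 2835.162 = 50316.16 kJ/kg


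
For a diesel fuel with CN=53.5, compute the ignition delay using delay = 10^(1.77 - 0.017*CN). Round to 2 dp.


delay = 10^(1.77 - 0.017*CN)
Exponent = 1.77 - 0.017*53.5 = 0.8605
delay = 10^0.8605 = 7.25 ms


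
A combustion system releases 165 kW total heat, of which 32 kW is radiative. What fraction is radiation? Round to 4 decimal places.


f_rad = Q_rad / Q_total
f_rad = 32 / 165 = 0.1939


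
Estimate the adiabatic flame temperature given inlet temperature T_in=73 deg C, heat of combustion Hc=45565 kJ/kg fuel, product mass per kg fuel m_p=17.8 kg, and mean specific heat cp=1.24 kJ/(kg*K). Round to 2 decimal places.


T_ad = T_in + Hc / (m_p * cp)
Denominator = 17.8 * 1.24 = 22.0720
Temperature rise = 45565 / 22.0720 = 2064.38 K
T_ad = 73 + 2064.38 = 2137.38 deg C


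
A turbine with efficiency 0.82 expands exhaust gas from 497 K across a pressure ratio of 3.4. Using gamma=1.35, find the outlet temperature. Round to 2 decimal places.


T_out = T_in * (1 - eta * (1 - PR^(-(gamma-1)/gamma)))
Exponent = -(1.35-1)/1.35 = -0.25925926
PR^exp = 3.4^(-0.25925926) = 0.72813041
Factor = 1 - 0.82*(1 - 0.72813041) = 0.77706694
T_out = 497 * 0.77706694 = 386.20 K


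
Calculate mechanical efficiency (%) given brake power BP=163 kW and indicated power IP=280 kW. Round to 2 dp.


eta_mech = (BP / IP) * 100
Ratio = 163 / 280 = 0.5821
eta_mech = 0.5821 * 100 = 58.21%


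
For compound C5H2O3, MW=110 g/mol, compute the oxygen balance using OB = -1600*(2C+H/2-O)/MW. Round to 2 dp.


OB = -1600 * (2C + H/2 - O) / MW
Inner = 2*5 + 2/2 - 3 = 8.00
OB = -1600 * 8.00 / 110 = -116.36%


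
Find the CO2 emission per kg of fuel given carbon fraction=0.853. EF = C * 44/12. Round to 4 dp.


EF = C_frac * (M_CO2 / M_C)
EF = 0.853 * (44/12)
EF = 0.853 * 3.666667 = 3.1277 kg_CO2/kg_fuel


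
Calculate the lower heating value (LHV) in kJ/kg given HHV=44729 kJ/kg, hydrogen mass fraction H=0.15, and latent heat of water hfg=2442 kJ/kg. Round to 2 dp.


LHV = HHV - hfg * 9 * H
Water correction = 2442 * 9 * 0.15 = 3296.700 kJ/kg
LHV = 44729 - 3296.700 = 41432.30 kJ/kg


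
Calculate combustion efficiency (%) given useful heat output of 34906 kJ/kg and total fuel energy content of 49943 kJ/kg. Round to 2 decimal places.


Efficiency = (Q_useful / Q_fuel) * 100
Efficiency = (34906 / 49943) * 100
Efficiency = 0.6989 * 100 = 69.89%


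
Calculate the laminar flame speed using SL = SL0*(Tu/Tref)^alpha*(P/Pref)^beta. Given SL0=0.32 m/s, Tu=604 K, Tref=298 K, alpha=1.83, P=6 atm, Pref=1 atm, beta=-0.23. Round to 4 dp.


SL = SL0 * (Tu/Tref)^alpha * (P/Pref)^beta
T ratio = 604/298 = 2.02684564
(T ratio)^alpha = 2.02684564^1.83 = 3.643190
(P/Pref)^beta = 6^(-0.23) = 0.662255
SL = 0.32 * 3.643190 * 0.662255 = 0.7721 m/s


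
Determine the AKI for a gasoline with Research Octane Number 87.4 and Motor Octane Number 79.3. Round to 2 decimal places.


AKI = (RON + MON) / 2
AKI = (87.4 + 79.3) / 2
AKI = 166.7 / 2 = 83.35


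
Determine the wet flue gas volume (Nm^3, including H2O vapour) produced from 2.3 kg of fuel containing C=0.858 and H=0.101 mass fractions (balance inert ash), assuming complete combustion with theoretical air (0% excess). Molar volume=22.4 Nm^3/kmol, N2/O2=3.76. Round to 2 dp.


Per kg fuel: CO2 = (C/12 kmol)*22.4 = (0.858/12)*22.4 = 1.60160 Nm^3
Per kg fuel: H2O = (H/2 kmol)*22.4 = (0.101/2)*22.4 = 1.13120 Nm^3
O2 needed per kg fuel = C/12 + H/4 = 0.858/12 + 0.101/4 = 0.09675000 kmol
Per kg fuel: N2 = O2*3.76*22.4 = 0.09675000*3.76*22.4 = 8.14867 Nm^3
Total per kg = 1.60160 + 1.13120 + 8.14867 = 10.88147 Nm^3
Total = 10.88147 * 2.3 = 25.03 Nm^3


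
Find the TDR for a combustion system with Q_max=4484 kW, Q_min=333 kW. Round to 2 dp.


TDR = Q_max / Q_min
TDR = 4484 / 333 = 13.47


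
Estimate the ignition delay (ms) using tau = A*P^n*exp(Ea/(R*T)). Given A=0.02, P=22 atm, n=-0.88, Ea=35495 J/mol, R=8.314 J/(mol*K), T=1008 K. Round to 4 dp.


tau = A * P^n * exp(Ea/(R*T))
P^n = 22^(-0.88) = 0.06586702
Ea/(R*T) = 35495/(8.314*1008) = 4.235421
exp(Ea/(R*T)) = 69.090789
tau = 0.02 * 0.06586702 * 69.090789 = 0.0910 ms


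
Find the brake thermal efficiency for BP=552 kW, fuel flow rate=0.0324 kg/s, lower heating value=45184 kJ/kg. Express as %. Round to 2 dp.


eta_BTE = (BP / (mf * LHV)) * 100
Denominator = 0.0324 * 45184 = 1463.9616 kW
eta_BTE = (552 / 1463.9616) * 100 = 37.71%


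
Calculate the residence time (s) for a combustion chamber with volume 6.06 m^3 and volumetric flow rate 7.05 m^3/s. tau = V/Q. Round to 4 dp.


tau = V / Q_flow
tau = 6.06 / 7.05 = 0.8596 s


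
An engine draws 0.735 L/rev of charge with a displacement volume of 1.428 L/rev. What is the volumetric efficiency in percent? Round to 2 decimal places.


eta_v = (V_actual / V_disp) * 100
Ratio = 0.735 / 1.428 = 0.5147
eta_v = 0.5147 * 100 = 51.47%


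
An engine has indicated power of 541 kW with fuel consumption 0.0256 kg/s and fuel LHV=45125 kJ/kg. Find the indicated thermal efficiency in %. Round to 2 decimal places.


eta_ith = (IP / (mf * LHV)) * 100
Denominator = 0.0256 * 45125 = 1155.2000 kW
eta_ith = (541 / 1155.2000) * 100 = 46.83%


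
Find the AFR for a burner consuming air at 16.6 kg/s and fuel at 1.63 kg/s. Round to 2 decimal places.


AFR = m_air / m_fuel
AFR = 16.6 / 1.63 = 10.18


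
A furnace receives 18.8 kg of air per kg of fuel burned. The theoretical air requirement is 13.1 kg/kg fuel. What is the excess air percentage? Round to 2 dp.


Excess air = actual - stoichiometric = 18.8 - 13.1 = 5.70 kg/kg fuel
Excess air % = (excess / stoich) * 100 = (5.70 / 13.1) * 100 = 43.51%


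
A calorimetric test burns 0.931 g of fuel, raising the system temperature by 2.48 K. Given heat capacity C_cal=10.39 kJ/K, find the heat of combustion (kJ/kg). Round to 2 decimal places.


Hc = C_cal * delta_T / m_fuel
Q_released = 10.39 * 2.48 = 25.7672 kJ
m_fuel = 0.931 g = 0.931/1000 kg = 0.000931 kg
Hc = 25.7672 / 0.000931 = 27676.91 kJ/kg


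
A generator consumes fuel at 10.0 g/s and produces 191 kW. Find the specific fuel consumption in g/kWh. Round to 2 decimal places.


SFC = (mf / BP) * 3600
Rate = 10.0 / 191 = 0.052356 g/(s*kW)
SFC = 0.052356 * 3600 = 188.48 g/kWh


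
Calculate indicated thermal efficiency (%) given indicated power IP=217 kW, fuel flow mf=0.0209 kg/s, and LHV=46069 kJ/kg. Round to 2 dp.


eta_ith = (IP / (mf * LHV)) * 100
Denominator = 0.0209 * 46069 = 962.8421 kW
eta_ith = (217 / 962.8421) * 100 = 22.54%


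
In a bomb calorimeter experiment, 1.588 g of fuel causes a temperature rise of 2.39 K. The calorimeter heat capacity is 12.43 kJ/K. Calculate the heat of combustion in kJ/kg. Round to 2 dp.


Hc = C_cal * delta_T / m_fuel
Q_released = 12.43 * 2.39 = 29.7077 kJ
m_fuel = 1.588 g = 1.588/1000 kg = 0.001588 kg
Hc = 29.7077 / 0.001588 = 18707.62 kJ/kg


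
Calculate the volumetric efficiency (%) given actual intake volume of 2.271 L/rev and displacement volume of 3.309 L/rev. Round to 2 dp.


eta_v = (V_actual / V_disp) * 100
Ratio = 2.271 / 3.309 = 0.6863
eta_v = 0.6863 * 100 = 68.63%


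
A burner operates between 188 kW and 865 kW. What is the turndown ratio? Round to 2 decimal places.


TDR = Q_max / Q_min
TDR = 865 / 188 = 4.60


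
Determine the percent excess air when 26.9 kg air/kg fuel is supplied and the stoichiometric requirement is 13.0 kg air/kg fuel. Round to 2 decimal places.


Excess air = actual - stoichiometric = 26.9 - 13.0 = 13.90 kg/kg fuel
Excess air % = (excess / stoich) * 100 = (13.90 / 13.0) * 100 = 106.92%


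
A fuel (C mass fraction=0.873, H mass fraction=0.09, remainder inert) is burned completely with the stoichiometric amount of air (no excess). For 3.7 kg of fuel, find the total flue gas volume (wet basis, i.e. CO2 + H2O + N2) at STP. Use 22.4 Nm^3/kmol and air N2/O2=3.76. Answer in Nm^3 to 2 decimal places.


Per kg fuel: CO2 = (C/12 kmol)*22.4 = (0.873/12)*22.4 = 1.62960 Nm^3
Per kg fuel: H2O = (H/2 kmol)*22.4 = (0.09/2)*22.4 = 1.00800 Nm^3
O2 needed per kg fuel = C/12 + H/4 = 0.873/12 + 0.09/4 = 0.09525000 kmol
Per kg fuel: N2 = O2*3.76*22.4 = 0.09525000*3.76*22.4 = 8.02234 Nm^3
Total per kg = 1.62960 + 1.00800 + 8.02234 = 10.65994 Nm^3
Total = 10.65994 * 3.7 = 39.44 Nm^3


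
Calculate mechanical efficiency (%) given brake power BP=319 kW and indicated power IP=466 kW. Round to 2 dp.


eta_mech = (BP / IP) * 100
Ratio = 319 / 466 = 0.6845
eta_mech = 0.6845 * 100 = 68.45%


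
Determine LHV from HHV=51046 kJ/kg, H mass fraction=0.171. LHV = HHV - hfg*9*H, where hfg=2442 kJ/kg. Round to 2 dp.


LHV = HHV - hfg * 9 * H
Water correction = 2442 * 9 * 0.171 = 3758.238 kJ/kg
LHV = 51046 - 3758.238 = 47287.76 kJ/kg


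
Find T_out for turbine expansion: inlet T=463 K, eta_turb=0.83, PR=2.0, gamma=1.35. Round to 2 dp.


T_out = T_in * (1 - eta * (1 - PR^(-(gamma-1)/gamma)))
Exponent = -(1.35-1)/1.35 = -0.25925926
PR^exp = 2.0^(-0.25925926) = 0.83551680
Factor = 1 - 0.83*(1 - 0.83551680) = 0.86347894
T_out = 463 * 0.86347894 = 399.79 K


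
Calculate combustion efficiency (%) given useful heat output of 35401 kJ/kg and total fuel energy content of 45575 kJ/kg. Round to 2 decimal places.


Efficiency = (Q_useful / Q_fuel) * 100
Efficiency = (35401 / 45575) * 100
Efficiency = 0.7768 * 100 = 77.68%


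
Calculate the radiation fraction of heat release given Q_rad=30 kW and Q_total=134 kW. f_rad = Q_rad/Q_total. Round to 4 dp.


f_rad = Q_rad / Q_total
f_rad = 30 / 134 = 0.2239


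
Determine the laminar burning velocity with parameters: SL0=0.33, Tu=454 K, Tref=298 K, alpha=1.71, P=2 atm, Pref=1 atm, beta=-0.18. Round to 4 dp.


SL = SL0 * (Tu/Tref)^alpha * (P/Pref)^beta
T ratio = 454/298 = 1.52348993
(T ratio)^alpha = 1.52348993^1.71 = 2.054261
(P/Pref)^beta = 2^(-0.18) = 0.882703
SL = 0.33 * 2.054261 * 0.882703 = 0.5984 m/s


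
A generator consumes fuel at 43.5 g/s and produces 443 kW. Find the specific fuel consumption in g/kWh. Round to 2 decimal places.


SFC = (mf / BP) * 3600
Rate = 43.5 / 443 = 0.098194 g/(s*kW)
SFC = 0.098194 * 3600 = 353.50 g/kWh


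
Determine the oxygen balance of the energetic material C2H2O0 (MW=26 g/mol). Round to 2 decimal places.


OB = -1600 * (2C + H/2 - O) / MW
Inner = 2*2 + 2/2 - 0 = 5.00
OB = -1600 * 5.00 / 26 = -307.69%


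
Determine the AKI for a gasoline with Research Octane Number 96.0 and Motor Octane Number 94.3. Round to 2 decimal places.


AKI = (RON + MON) / 2
AKI = (96.0 + 94.3) / 2
AKI = 190.3 / 2 = 95.15


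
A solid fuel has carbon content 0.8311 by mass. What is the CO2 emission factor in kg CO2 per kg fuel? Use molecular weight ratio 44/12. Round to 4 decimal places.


EF = C_frac * (M_CO2 / M_C)
EF = 0.8311 * (44/12)
EF = 0.8311 * 3.666667 = 3.0474 kg_CO2/kg_fuel


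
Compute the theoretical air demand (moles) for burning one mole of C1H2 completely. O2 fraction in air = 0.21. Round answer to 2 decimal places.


Balanced combustion: C1H2 + 1.5 O2 -> 1 CO2 + 1 H2O
O2 needed = C + H/4 = 1 + 2/4 = 1.50 moles
Air moles = O2 / 0.21 = 1.50 / 0.21 = 7.14 moles air


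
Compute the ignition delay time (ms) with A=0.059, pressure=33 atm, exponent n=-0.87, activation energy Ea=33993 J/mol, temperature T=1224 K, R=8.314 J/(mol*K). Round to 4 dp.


tau = A * P^n * exp(Ea/(R*T))
P^n = 33^(-0.87) = 0.04774115
Ea/(R*T) = 33993/(8.314*1224) = 3.340397
exp(Ea/(R*T)) = 28.230326
tau = 0.059 * 0.04774115 * 28.230326 = 0.0795 ms


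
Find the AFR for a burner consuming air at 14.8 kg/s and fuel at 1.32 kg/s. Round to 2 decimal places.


AFR = m_air / m_fuel
AFR = 14.8 / 1.32 = 11.21


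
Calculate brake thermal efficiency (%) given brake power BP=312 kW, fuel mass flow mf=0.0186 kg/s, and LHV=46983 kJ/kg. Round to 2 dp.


eta_BTE = (BP / (mf * LHV)) * 100
Denominator = 0.0186 * 46983 = 873.8838 kW
eta_BTE = (312 / 873.8838) * 100 = 35.70%


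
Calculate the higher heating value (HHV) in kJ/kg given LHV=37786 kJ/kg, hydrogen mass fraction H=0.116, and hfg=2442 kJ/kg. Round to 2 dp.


HHV = LHV + hfg * 9 * H
Water addition = 2442 * 9 * 0.116 = 2549.448 kJ/kg
HHV = 37786 + 2549.448 = 40335.45 kJ/kg


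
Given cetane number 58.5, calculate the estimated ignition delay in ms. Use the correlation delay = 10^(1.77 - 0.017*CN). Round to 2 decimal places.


delay = 10^(1.77 - 0.017*CN)
Exponent = 1.77 - 0.017*58.5 = 0.7755
delay = 10^0.7755 = 5.96 ms


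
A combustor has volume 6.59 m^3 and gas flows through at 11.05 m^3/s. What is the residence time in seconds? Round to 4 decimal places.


tau = V / Q_flow
tau = 6.59 / 11.05 = 0.5964 s


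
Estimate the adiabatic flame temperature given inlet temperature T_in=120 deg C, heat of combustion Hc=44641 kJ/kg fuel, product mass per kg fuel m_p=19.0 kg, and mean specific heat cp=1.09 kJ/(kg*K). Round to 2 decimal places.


T_ad = T_in + Hc / (m_p * cp)
Denominator = 19.0 * 1.09 = 20.7100
Temperature rise = 44641 / 20.7100 = 2155.53 K
T_ad = 120 + 2155.53 = 2275.53 deg C


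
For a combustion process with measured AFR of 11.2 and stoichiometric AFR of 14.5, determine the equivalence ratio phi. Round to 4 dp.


phi = AFR_stoich / AFR_actual
phi = 14.5 / 11.2 = 1.2946


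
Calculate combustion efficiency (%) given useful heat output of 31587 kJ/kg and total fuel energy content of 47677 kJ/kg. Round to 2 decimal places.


Efficiency = (Q_useful / Q_fuel) * 100
Efficiency = (31587 / 47677) * 100
Efficiency = 0.6625 * 100 = 66.25%


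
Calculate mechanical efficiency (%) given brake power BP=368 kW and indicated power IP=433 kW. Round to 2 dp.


eta_mech = (BP / IP) * 100
Ratio = 368 / 433 = 0.8499
eta_mech = 0.8499 * 100 = 84.99%


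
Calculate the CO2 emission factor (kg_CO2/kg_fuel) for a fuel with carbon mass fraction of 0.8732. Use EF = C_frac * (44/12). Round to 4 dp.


EF = C_frac * (M_CO2 / M_C)
EF = 0.8732 * (44/12)
EF = 0.8732 * 3.666667 = 3.2017 kg_CO2/kg_fuel


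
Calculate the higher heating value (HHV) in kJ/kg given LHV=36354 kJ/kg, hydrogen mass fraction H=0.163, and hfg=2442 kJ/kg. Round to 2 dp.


HHV = LHV + hfg * 9 * H
Water addition = 2442 * 9 * 0.163 = 3582.414 kJ/kg
HHV = 36354 + 3582.414 = 39936.41 kJ/kg


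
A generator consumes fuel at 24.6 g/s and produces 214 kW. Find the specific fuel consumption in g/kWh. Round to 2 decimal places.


SFC = (mf / BP) * 3600
Rate = 24.6 / 214 = 0.114953 g/(s*kW)
SFC = 0.114953 * 3600 = 413.83 g/kWh


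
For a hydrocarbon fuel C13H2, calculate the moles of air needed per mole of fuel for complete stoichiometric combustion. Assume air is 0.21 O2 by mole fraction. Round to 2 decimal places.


Balanced combustion: C13H2 + 13.5 O2 -> 13 CO2 + 1 H2O
O2 needed = C + H/4 = 13 + 2/4 = 13.50 moles
Air moles = O2 / 0.21 = 13.50 / 0.21 = 64.29 moles air


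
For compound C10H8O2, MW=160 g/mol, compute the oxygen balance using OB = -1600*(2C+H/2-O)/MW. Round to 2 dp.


OB = -1600 * (2C + H/2 - O) / MW
Inner = 2*10 + 8/2 - 2 = 22.00
OB = -1600 * 22.00 / 160 = -220.00%


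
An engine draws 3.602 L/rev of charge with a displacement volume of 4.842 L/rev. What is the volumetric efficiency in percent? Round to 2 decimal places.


eta_v = (V_actual / V_disp) * 100
Ratio = 3.602 / 4.842 = 0.7439
eta_v = 0.7439 * 100 = 74.39%


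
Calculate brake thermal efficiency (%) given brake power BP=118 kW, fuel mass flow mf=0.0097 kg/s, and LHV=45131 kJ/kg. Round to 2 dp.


eta_BTE = (BP / (mf * LHV)) * 100
Denominator = 0.0097 * 45131 = 437.7707 kW
eta_BTE = (118 / 437.7707) * 100 = 26.95%


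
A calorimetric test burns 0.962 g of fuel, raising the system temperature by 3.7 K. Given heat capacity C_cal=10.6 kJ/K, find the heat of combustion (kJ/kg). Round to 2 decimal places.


Hc = C_cal * delta_T / m_fuel
Q_released = 10.6 * 3.7 = 39.2200 kJ
m_fuel = 0.962 g = 0.962/1000 kg = 0.000962 kg
Hc = 39.2200 / 0.000962 = 40769.23 kJ/kg


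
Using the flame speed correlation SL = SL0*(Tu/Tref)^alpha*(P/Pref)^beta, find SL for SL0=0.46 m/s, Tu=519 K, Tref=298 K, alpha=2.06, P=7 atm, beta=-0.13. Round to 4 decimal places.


SL = SL0 * (Tu/Tref)^alpha * (P/Pref)^beta
T ratio = 519/298 = 1.74161074
(T ratio)^alpha = 1.74161074^2.06 = 3.135879
(P/Pref)^beta = 7^(-0.13) = 0.776492
SL = 0.46 * 3.135879 * 0.776492 = 1.1201 m/s


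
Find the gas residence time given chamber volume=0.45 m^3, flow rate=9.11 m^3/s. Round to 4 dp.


tau = V / Q_flow
tau = 0.45 / 9.11 = 0.0494 s


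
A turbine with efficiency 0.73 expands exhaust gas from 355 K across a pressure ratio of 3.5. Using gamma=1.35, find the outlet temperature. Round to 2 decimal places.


T_out = T_in * (1 - eta * (1 - PR^(-(gamma-1)/gamma)))
Exponent = -(1.35-1)/1.35 = -0.25925926
PR^exp = 3.5^(-0.25925926) = 0.72267881
Factor = 1 - 0.73*(1 - 0.72267881) = 0.79755553
T_out = 355 * 0.79755553 = 283.13 K


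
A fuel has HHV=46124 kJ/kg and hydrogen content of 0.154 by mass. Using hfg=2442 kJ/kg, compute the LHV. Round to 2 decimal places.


LHV = HHV - hfg * 9 * H
Water correction = 2442 * 9 * 0.154 = 3384.612 kJ/kg
LHV = 46124 - 3384.612 = 42739.39 kJ/kg


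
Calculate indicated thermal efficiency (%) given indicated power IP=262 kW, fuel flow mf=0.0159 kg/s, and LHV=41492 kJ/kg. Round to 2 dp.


eta_ith = (IP / (mf * LHV)) * 100
Denominator = 0.0159 * 41492 = 659.7228 kW
eta_ith = (262 / 659.7228) * 100 = 39.71%
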